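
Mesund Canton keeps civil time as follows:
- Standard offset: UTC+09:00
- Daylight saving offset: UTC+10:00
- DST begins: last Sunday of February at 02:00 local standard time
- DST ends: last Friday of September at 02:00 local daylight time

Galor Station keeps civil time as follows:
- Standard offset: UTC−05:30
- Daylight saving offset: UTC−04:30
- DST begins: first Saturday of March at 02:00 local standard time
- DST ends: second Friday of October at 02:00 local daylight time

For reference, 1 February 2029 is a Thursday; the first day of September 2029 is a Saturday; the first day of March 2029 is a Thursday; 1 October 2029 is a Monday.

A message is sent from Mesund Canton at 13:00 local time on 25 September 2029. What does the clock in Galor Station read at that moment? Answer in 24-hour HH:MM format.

22:30

1 February 2029 is a Thursday, so Sundays fall on 4, 11, 18, 25; the last is February 25.
1 September 2029 is a Saturday, so Fridays fall on 7, 14, 21, 28; the last is September 28.
25 September 2029 falls between 25 February and 28 September, so daylight saving is in effect and Mesund Canton is at UTC+10:00.
13:00 Mesund Canton − 10h = 03:00 UTC.
1 March 2029 is a Thursday, so the first Saturday is March 3.
1 October 2029 is a Monday, so the first Friday is October 5 and the second is October 12.
At the standard offset (UTC−05:30), 03:00 UTC − 5h30m = 21:30 Galor Station standard time (rolling into the previous day, 24 September 2029).
The standard-time date in Galor Station, 24 September 2029, falls between 3 March and 12 October, so daylight saving is in effect and Galor Station is at UTC−04:30.
03:00 UTC − 4h30m = 22:30 Galor Station (rolling into the previous day, 24 September 2029).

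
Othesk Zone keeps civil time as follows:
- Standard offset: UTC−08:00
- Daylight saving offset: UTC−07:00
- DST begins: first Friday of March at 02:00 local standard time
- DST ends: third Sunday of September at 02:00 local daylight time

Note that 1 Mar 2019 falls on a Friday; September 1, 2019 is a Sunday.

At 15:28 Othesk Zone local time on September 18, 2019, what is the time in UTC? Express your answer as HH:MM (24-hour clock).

1 March 2019 is a Friday, so the first Friday is March 1.
1 September 2019 is a Sunday, so the first Sunday is September 1 and the third is September 15.
September 18, 2019 does not fall between 1 March and 15 September, so daylight saving is not in effect and Othesk Zone is at UTC−08:00.
15:28 local + 8h = 23:28 UTC.

23:28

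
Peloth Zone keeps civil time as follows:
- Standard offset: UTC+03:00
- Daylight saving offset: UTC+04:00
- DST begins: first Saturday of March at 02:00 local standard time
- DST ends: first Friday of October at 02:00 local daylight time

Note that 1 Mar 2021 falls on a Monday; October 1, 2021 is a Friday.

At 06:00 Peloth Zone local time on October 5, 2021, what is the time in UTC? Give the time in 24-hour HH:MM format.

03:00

1 March 2021 is a Monday, so the first Saturday is March 6.
1 October 2021 is a Friday, so the first Friday is October 1.
October 5, 2021 does not fall between 6 March and 1 October, so daylight saving is not in effect and Peloth Zone is at UTC+03:00.
06:00 local − 3h = 03:00 UTC.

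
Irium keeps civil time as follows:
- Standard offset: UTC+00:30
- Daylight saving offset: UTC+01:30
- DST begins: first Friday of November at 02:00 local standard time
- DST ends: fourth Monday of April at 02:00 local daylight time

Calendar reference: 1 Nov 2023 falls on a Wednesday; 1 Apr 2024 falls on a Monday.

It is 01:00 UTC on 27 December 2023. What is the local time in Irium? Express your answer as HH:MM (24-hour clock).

02:30

1 November 2023 is a Wednesday, so the first Friday is November 3.
1 April 2024 is a Monday, so the first Monday is April 1 and the fourth is April 22.
At the standard offset (UTC+00:30), 01:00 UTC + 0h30m = 01:30 Irium standard time.
The standard-time date in Irium, 27 December 2023, falls between 3 November 2023 and 22 April 2024, so daylight saving is in effect and Irium is at UTC+01:30.
01:00 UTC + 1h30m = 02:30 local.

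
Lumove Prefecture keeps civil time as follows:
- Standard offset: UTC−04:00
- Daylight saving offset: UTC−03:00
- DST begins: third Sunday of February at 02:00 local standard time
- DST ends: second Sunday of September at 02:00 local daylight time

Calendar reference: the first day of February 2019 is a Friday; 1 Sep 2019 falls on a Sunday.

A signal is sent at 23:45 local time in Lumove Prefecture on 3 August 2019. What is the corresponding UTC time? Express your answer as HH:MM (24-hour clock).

1 February 2019 is a Friday, so the first Sunday is February 3 and the third is February 17.
1 September 2019 is a Sunday, so the first Sunday is September 1 and the second is September 8.
Daylight saving runs 17 February – 8 September; 3 August 2019 is inside that window, so Lumove Prefecture is at UTC−03:00.
23:45 local + 3h = 02:45 UTC (rolling into the next day, 4 August 2019).

02:45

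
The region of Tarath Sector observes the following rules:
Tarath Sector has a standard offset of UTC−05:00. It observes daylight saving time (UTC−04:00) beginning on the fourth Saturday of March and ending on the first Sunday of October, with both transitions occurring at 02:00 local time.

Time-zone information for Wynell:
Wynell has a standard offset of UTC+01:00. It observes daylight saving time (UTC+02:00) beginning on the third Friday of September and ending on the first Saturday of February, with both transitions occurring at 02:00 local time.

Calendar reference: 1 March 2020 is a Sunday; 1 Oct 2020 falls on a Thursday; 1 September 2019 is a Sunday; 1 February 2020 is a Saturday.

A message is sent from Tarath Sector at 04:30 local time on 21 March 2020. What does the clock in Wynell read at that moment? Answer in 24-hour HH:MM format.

1 March 2020 is a Sunday, so the first Saturday is March 7 and the fourth is March 28.
1 October 2020 is a Thursday, so the first Sunday is October 4.
Daylight saving runs 28 March – 4 October; 21 March 2020 is outside that window, so Tarath Sector is on standard time at UTC−05:00.
04:30 Tarath Sector + 5h = 09:30 UTC.
1 September 2019 is a Sunday, so the first Friday is September 6 and the third is September 20.
1 February 2020 is a Saturday, so the first Saturday is February 1.
At the standard offset (UTC+01:00), 09:30 UTC + 1h = 10:30 Wynell standard time.
The standard-time date in Wynell, 21 March 2020, is outside the daylight-saving period (20 September 2019 – 1 February 2020), so Wynell is on standard time, UTC+01:00.
09:30 UTC + 1h = 10:30 Wynell.

10:30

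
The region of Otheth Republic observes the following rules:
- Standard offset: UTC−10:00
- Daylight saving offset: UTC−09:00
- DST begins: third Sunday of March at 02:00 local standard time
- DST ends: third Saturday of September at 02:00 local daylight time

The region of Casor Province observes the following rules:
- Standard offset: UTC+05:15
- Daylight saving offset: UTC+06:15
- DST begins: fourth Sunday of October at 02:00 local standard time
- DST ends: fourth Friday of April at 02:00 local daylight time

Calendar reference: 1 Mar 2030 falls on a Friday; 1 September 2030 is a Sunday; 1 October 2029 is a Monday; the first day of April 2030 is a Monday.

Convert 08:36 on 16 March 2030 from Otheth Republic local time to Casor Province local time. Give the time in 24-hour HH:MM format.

1 March 2030 is a Friday, so the first Sunday is March 3 and the third is March 17.
1 September 2030 is a Sunday, so the first Saturday is September 7 and the third is September 21.
16 March 2030 is outside the daylight-saving period (17 March – 21 September), so Otheth Republic is on standard time, UTC−10:00.
08:36 Otheth Republic + 10h = 18:36 UTC.
1 October 2029 is a Monday, so the first Sunday is October 7 and the fourth is October 28.
1 April 2030 is a Monday, so the first Friday is April 5 and the fourth is April 26.
At the standard offset (UTC+05:15), 18:36 UTC + 5h15m = 23:51 Casor Province standard time.
Daylight saving runs 28 October 2029 – 26 April 2030; the standard-time date in Casor Province, 16 March 2030, is inside that window, so Casor Province is at UTC+06:15.
18:36 UTC + 6h15m = 00:51 Casor Province (rolling into the next day, 17 March 2030).

00:51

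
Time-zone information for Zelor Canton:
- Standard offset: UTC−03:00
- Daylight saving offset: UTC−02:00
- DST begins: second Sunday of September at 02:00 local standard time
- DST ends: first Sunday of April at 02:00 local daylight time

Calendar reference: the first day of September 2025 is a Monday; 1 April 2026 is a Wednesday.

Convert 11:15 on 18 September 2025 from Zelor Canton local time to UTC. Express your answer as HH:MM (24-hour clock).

13:15

1 September 2025 is a Monday, so the first Sunday is September 7 and the second is September 14.
1 April 2026 is a Wednesday, so the first Sunday is April 5.
Daylight saving runs 14 September 2025 – 5 April 2026; 18 September 2025 is inside that window, so Zelor Canton is at UTC−02:00.
11:15 local + 2h = 13:15 UTC.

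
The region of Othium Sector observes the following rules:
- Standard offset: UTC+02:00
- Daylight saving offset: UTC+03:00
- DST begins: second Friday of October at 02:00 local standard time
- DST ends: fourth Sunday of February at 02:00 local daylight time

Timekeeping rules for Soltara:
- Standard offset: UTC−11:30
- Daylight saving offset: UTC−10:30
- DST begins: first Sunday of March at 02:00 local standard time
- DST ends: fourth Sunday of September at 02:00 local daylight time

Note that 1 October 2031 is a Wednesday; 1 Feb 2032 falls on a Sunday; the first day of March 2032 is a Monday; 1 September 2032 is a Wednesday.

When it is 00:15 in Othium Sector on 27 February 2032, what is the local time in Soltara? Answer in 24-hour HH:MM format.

10:45

1 October 2031 is a Wednesday, so the first Friday is October 3 and the second is October 10.
1 February 2032 is a Sunday, so the first Sunday is February 1 and the fourth is February 22.
27 February 2032 is outside the daylight-saving period (10 October 2031 – 22 February 2032), so Othium Sector is on standard time, UTC+02:00.
00:15 Othium Sector − 2h = 22:15 UTC (rolling into the previous day, 26 February 2032).
1 March 2032 is a Monday, so the first Sunday is March 7.
1 September 2032 is a Wednesday, so the first Sunday is September 5 and the fourth is September 26.
At the standard offset (UTC−11:30), 22:15 UTC − 11h30m = 10:45 Soltara standard time.
The standard-time date in Soltara, 26 February 2032, is outside the daylight-saving period (7 March – 26 September), so Soltara is on standard time, UTC−11:30.
22:15 UTC − 11h30m = 10:45 Soltara.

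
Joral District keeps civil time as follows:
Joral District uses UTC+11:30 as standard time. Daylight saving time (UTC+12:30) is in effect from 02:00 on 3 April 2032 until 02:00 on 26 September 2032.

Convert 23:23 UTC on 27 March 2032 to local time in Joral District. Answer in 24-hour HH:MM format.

At the standard offset (UTC+11:30), 23:23 UTC + 11h30m = 10:53 Joral District standard time (rolling into the next day, 28 March 2032).
The standard-time date in Joral District, 28 March 2032, does not fall between 3 April and 26 September, so daylight saving is not in effect and Joral District is at UTC+11:30.
23:23 UTC + 11h30m = 10:53 local (rolling into the next day, 28 March 2032).

10:53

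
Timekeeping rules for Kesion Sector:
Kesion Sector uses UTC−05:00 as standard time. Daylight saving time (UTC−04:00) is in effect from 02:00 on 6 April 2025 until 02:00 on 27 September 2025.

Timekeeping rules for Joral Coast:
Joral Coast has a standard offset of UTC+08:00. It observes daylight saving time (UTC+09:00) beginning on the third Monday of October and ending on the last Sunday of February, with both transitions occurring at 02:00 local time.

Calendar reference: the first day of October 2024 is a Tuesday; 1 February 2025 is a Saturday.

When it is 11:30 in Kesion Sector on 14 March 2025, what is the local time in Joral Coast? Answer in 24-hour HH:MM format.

00:30

Daylight saving runs 6 April – 27 September; 14 March 2025 is outside that window, so Kesion Sector is on standard time at UTC−05:00.
11:30 Kesion Sector + 5h = 16:30 UTC.
1 October 2024 is a Tuesday, so the first Monday is October 7 and the third is October 21.
1 February 2025 is a Saturday, so Sundays fall on 2, 9, 16, 23; the last is February 23.
At the standard offset (UTC+08:00), 16:30 UTC + 8h = 00:30 Joral Coast standard time (rolling into the next day, 15 March 2025).
Daylight saving runs 21 October 2024 – 23 February 2025; the standard-time date in Joral Coast, 15 March 2025, is outside that window, so Joral Coast is on standard time at UTC+08:00.
16:30 UTC + 8h = 00:30 Joral Coast (rolling into the next day, 15 March 2025).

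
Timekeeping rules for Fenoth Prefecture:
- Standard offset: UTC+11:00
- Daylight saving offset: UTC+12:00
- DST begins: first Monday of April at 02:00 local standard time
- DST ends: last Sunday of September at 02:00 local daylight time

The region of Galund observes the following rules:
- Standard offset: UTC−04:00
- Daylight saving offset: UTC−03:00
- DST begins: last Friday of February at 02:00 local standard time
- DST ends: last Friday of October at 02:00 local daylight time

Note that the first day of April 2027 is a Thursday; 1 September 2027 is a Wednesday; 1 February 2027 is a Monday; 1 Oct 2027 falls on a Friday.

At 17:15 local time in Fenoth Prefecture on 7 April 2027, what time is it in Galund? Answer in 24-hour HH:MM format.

02:15

1 April 2027 is a Thursday, so the first Monday is April 5.
1 September 2027 is a Wednesday, so Sundays fall on 5, 12, 19, 26; the last is September 26.
7 April 2027 lies within the daylight-saving period (5 April – 26 September), so Fenoth Prefecture is on daylight time, UTC+12:00.
17:15 Fenoth Prefecture − 12h = 05:15 UTC.
1 February 2027 is a Monday, so Fridays fall on 5, 12, 19, 26; the last is February 26.
1 October 2027 is a Friday, so Fridays fall on 1, 8, 15, 22, 29; the last is October 29.
At the standard offset (UTC−04:00), 05:15 UTC − 4h = 01:15 Galund standard time.
The standard-time date in Galund, 7 April 2027, falls between 26 February and 29 October, so daylight saving is in effect and Galund is at UTC−03:00.
05:15 UTC − 3h = 02:15 Galund.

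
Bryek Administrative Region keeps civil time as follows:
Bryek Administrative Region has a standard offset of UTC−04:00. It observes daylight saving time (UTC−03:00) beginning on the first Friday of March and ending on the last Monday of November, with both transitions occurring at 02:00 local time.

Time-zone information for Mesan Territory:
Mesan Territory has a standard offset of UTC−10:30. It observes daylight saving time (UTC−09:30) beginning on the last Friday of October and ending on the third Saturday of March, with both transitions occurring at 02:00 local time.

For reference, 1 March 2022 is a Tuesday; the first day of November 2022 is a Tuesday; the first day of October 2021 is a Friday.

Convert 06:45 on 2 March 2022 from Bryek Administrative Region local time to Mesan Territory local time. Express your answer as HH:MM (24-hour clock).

01:15

1 March 2022 is a Tuesday, so the first Friday is March 4.
1 November 2022 is a Tuesday, so Mondays fall on 7, 14, 21, 28; the last is November 28.
2 March 2022 does not fall between 4 March and 28 November, so daylight saving is not in effect and Bryek Administrative Region is at UTC−04:00.
06:45 Bryek Administrative Region + 4h = 10:45 UTC.
1 October 2021 is a Friday, so Fridays fall on 1, 8, 15, 22, 29; the last is October 29.
1 March 2022 is a Tuesday, so the first Saturday is March 5 and the third is March 19.
At the standard offset (UTC−10:30), 10:45 UTC − 10h30m = 00:15 Mesan Territory standard time.
Daylight saving runs 29 October 2021 – 19 March 2022; the standard-time date in Mesan Territory, 2 March 2022, is inside that window, so Mesan Territory is at UTC−09:30.
10:45 UTC − 9h30m = 01:15 Mesan Territory.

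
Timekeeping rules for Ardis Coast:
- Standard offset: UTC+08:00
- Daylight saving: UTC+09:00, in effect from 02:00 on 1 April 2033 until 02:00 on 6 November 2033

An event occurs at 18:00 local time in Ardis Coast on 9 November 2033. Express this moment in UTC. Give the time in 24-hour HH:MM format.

10:00

9 November 2033 is outside the daylight-saving period (1 April – 6 November), so Ardis Coast is on standard time, UTC+08:00.
18:00 local − 8h = 10:00 UTC.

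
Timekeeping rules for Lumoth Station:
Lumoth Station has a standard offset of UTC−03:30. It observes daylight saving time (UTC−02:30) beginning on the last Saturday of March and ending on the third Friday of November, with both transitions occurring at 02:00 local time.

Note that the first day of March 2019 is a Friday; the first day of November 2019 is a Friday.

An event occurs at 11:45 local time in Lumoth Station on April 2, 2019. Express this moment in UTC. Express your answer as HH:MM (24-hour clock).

14:15

1 March 2019 is a Friday, so Saturdays fall on 2, 9, 16, 23, 30; the last is March 30.
1 November 2019 is a Friday, so the first Friday is November 1 and the third is November 15.
April 2, 2019 lies within the daylight-saving period (30 March – 15 November), so Lumoth Station is on daylight time, UTC−02:30.
11:45 local + 2h30m = 14:15 UTC.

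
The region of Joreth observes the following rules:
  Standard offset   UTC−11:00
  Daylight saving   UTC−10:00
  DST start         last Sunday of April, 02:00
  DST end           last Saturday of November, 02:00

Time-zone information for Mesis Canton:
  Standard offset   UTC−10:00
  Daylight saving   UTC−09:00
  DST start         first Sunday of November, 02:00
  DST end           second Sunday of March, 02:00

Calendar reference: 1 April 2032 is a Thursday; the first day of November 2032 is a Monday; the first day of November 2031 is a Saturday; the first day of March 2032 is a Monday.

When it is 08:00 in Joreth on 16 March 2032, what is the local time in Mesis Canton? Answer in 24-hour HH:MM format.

1 April 2032 is a Thursday, so Sundays fall on 4, 11, 18, 25; the last is April 25.
1 November 2032 is a Monday, so Saturdays fall on 6, 13, 20, 27; the last is November 27.
16 March 2032 does not fall between 25 April and 27 November, so daylight saving is not in effect and Joreth is at UTC−11:00.
08:00 Joreth + 11h = 19:00 UTC.
1 November 2031 is a Saturday, so the first Sunday is November 2.
1 March 2032 is a Monday, so the first Sunday is March 7 and the second is March 14.
At the standard offset (UTC−10:00), 19:00 UTC − 10h = 09:00 Mesis Canton standard time.
The standard-time date in Mesis Canton, 16 March 2032, is outside the daylight-saving period (2 November 2031 – 14 March 2032), so Mesis Canton is on standard time, UTC−10:00.
19:00 UTC − 10h = 09:00 Mesis Canton.

09:00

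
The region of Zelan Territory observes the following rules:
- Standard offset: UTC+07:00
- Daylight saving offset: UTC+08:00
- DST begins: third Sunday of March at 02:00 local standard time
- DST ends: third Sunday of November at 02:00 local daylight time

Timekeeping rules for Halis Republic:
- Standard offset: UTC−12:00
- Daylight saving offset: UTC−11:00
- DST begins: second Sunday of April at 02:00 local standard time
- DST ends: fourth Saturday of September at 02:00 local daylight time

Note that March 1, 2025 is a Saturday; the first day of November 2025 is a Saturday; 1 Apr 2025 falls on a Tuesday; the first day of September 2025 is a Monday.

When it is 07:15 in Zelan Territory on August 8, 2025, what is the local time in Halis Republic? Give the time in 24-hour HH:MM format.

12:15

1 March 2025 is a Saturday, so the first Sunday is March 2 and the third is March 16.
1 November 2025 is a Saturday, so the first Sunday is November 2 and the third is November 16.
Daylight saving runs 16 March – 16 November; August 8, 2025 is inside that window, so Zelan Territory is at UTC+08:00.
07:15 Zelan Territory − 8h = 23:15 UTC (rolling into the previous day, 7 August 2025).
1 April 2025 is a Tuesday, so the first Sunday is April 6 and the second is April 13.
1 September 2025 is a Monday, so the first Saturday is September 6 and the fourth is September 27.
At the standard offset (UTC−12:00), 23:15 UTC − 12h = 11:15 Halis Republic standard time.
The standard-time date in Halis Republic, August 7, 2025, falls between 13 April and 27 September, so daylight saving is in effect and Halis Republic is at UTC−11:00.
23:15 UTC − 11h = 12:15 Halis Republic.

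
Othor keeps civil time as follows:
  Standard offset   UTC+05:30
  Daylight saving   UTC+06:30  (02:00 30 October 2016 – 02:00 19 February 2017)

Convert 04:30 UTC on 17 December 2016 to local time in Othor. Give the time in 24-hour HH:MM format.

11:00

At the standard offset (UTC+05:30), 04:30 UTC + 5h30m = 10:00 Othor standard time.
Daylight saving runs 30 October 2016 – 19 February 2017; the standard-time date in Othor, 17 December 2016, is inside that window, so Othor is at UTC+06:30.
04:30 UTC + 6h30m = 11:00 local.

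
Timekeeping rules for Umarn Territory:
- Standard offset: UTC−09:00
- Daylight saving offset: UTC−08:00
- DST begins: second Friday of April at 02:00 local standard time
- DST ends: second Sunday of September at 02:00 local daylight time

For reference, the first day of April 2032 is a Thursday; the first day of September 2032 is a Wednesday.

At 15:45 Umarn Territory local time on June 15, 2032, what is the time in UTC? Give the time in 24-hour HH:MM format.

1 April 2032 is a Thursday, so the first Friday is April 2 and the second is April 9.
1 September 2032 is a Wednesday, so the first Sunday is September 5 and the second is September 12.
June 15, 2032 lies within the daylight-saving period (9 April – 12 September), so Umarn Territory is on daylight time, UTC−08:00.
15:45 local + 8h = 23:45 UTC.

23:45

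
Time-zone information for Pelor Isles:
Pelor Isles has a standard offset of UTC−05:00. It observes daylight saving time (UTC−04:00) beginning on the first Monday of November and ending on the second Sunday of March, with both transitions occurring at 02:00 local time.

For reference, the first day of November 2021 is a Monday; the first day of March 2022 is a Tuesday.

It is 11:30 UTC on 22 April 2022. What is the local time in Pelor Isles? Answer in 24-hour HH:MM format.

06:30

1 November 2021 is a Monday, so the first Monday is November 1.
1 March 2022 is a Tuesday, so the first Sunday is March 6 and the second is March 13.
At the standard offset (UTC−05:00), 11:30 UTC − 5h = 06:30 Pelor Isles standard time.
Daylight saving runs 1 November 2021 – 13 March 2022; the standard-time date in Pelor Isles, 22 April 2022, is outside that window, so Pelor Isles is on standard time at UTC−05:00.
11:30 UTC − 5h = 06:30 local.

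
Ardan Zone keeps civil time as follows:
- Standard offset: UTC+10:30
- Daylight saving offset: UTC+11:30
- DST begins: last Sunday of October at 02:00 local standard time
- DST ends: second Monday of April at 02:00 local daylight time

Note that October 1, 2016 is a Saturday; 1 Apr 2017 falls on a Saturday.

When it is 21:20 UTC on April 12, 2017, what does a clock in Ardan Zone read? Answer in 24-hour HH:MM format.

1 October 2016 is a Saturday, so Sundays fall on 2, 9, 16, 23, 30; the last is October 30.
1 April 2017 is a Saturday, so the first Monday is April 3 and the second is April 10.
At the standard offset (UTC+10:30), 21:20 UTC + 10h30m = 07:50 Ardan Zone standard time (rolling into the next day, 13 April 2017).
Daylight saving runs 30 October 2016 – 10 April 2017; the standard-time date in Ardan Zone, April 13, 2017, is outside that window, so Ardan Zone is on standard time at UTC+10:30.
21:20 UTC + 10h30m = 07:50 local (rolling into the next day, 13 April 2017).

07:50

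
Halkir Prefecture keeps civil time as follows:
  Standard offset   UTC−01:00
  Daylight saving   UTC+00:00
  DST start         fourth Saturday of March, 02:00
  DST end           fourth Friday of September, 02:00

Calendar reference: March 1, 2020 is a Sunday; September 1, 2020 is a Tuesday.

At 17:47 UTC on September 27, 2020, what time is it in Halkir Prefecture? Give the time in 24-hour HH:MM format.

1 March 2020 is a Sunday, so the first Saturday is March 7 and the fourth is March 28.
1 September 2020 is a Tuesday, so the first Friday is September 4 and the fourth is September 25.
At the standard offset (UTC−01:00), 17:47 UTC − 1h = 16:47 Halkir Prefecture standard time.
Daylight saving runs 28 March – 25 September; the standard-time date in Halkir Prefecture, September 27, 2020, is outside that window, so Halkir Prefecture is on standard time at UTC−01:00.
17:47 UTC − 1h = 16:47 local.

16:47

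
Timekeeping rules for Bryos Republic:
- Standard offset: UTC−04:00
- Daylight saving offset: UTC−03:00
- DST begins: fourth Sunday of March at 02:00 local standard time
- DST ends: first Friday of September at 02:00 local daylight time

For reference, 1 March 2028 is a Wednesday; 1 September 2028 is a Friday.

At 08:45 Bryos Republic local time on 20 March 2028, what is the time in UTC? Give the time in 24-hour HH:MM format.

12:45

1 March 2028 is a Wednesday, so the first Sunday is March 5 and the fourth is March 26.
1 September 2028 is a Friday, so the first Friday is September 1.
Daylight saving runs 26 March – 1 September; 20 March 2028 is outside that window, so Bryos Republic is on standard time at UTC−04:00.
08:45 local + 4h = 12:45 UTC.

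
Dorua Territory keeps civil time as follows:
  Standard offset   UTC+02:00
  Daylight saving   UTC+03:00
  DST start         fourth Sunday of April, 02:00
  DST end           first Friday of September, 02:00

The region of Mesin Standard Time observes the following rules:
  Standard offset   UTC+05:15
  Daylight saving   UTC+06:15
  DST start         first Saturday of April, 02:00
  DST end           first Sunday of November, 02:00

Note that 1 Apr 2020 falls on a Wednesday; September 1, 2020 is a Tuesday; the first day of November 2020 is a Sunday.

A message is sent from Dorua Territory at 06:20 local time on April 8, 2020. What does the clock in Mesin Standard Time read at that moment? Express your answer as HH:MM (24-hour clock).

10:35

1 April 2020 is a Wednesday, so the first Sunday is April 5 and the fourth is April 26.
1 September 2020 is a Tuesday, so the first Friday is September 4.
Daylight saving runs 26 April – 4 September; April 8, 2020 is outside that window, so Dorua Territory is on standard time at UTC+02:00.
06:20 Dorua Territory − 2h = 04:20 UTC.
1 April 2020 is a Wednesday, so the first Saturday is April 4.
1 November 2020 is a Sunday, so the first Sunday is November 1.
At the standard offset (UTC+05:15), 04:20 UTC + 5h15m = 09:35 Mesin Standard Time standard time.
Daylight saving runs 4 April – 1 November; the standard-time date in Mesin Standard Time, April 8, 2020, is inside that window, so Mesin Standard Time is at UTC+06:15.
04:20 UTC + 6h15m = 10:35 Mesin Standard Time.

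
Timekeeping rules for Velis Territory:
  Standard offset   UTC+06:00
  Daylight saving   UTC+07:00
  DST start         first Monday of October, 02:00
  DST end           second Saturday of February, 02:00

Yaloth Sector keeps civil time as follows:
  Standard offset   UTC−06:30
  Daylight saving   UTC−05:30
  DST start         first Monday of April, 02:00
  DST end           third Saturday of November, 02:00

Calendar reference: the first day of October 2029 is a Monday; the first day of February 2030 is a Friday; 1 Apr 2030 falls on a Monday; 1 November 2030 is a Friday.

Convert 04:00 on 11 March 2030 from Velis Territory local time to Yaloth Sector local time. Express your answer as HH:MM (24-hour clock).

1 October 2029 is a Monday, so the first Monday is October 1.
1 February 2030 is a Friday, so the first Saturday is February 2 and the second is February 9.
11 March 2030 does not fall between 1 October 2029 and 9 February 2030, so daylight saving is not in effect and Velis Territory is at UTC+06:00.
04:00 Velis Territory − 6h = 22:00 UTC (rolling into the previous day, 10 March 2030).
1 April 2030 is a Monday, so the first Monday is April 1.
1 November 2030 is a Friday, so the first Saturday is November 2 and the third is November 16.
At the standard offset (UTC−06:30), 22:00 UTC − 6h30m = 15:30 Yaloth Sector standard time.
Daylight saving runs 1 April – 16 November; the standard-time date in Yaloth Sector, 10 March 2030, is outside that window, so Yaloth Sector is on standard time at UTC−06:30.
22:00 UTC − 6h30m = 15:30 Yaloth Sector.

15:30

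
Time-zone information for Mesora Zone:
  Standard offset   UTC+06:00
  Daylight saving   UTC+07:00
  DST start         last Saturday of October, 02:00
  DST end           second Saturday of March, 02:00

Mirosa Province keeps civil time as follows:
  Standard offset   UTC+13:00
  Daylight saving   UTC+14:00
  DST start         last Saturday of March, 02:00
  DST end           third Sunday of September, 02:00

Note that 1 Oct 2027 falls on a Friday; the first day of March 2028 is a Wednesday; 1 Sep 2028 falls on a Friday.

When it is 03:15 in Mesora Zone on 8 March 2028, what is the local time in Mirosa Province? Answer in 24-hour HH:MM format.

1 October 2027 is a Friday, so Saturdays fall on 2, 9, 16, 23, 30; the last is October 30.
1 March 2028 is a Wednesday, so the first Saturday is March 4 and the second is March 11.
8 March 2028 falls between 30 October 2027 and 11 March 2028, so daylight saving is in effect and Mesora Zone is at UTC+07:00.
03:15 Mesora Zone − 7h = 20:15 UTC (rolling into the previous day, 7 March 2028).
1 March 2028 is a Wednesday, so Saturdays fall on 4, 11, 18, 25; the last is March 25.
1 September 2028 is a Friday, so the first Sunday is September 3 and the third is September 17.
At the standard offset (UTC+13:00), 20:15 UTC + 13h = 09:15 Mirosa Province standard time (rolling into the next day, 8 March 2028).
Daylight saving runs 25 March – 17 September; the standard-time date in Mirosa Province, 8 March 2028, is outside that window, so Mirosa Province is on standard time at UTC+13:00.
20:15 UTC + 13h = 09:15 Mirosa Province (rolling into the next day, 8 March 2028).

09:15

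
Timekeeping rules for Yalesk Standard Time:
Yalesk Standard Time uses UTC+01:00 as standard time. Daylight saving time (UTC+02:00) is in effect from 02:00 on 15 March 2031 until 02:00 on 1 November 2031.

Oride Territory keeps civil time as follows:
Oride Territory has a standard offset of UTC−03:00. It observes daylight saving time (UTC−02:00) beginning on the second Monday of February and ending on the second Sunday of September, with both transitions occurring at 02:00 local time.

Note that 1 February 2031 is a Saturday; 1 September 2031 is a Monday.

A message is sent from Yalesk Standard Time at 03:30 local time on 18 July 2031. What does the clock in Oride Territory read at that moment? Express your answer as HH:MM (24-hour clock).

Daylight saving runs 15 March – 1 November; 18 July 2031 is inside that window, so Yalesk Standard Time is at UTC+02:00.
03:30 Yalesk Standard Time − 2h = 01:30 UTC.
1 February 2031 is a Saturday, so the first Monday is February 3 and the second is February 10.
1 September 2031 is a Monday, so the first Sunday is September 7 and the second is September 14.
At the standard offset (UTC−03:00), 01:30 UTC − 3h = 22:30 Oride Territory standard time (rolling into the previous day, 17 July 2031).
Daylight saving runs 10 February – 14 September; the standard-time date in Oride Territory, 17 July 2031, is inside that window, so Oride Territory is at UTC−02:00.
01:30 UTC − 2h = 23:30 Oride Territory (rolling into the previous day, 17 July 2031).

23:30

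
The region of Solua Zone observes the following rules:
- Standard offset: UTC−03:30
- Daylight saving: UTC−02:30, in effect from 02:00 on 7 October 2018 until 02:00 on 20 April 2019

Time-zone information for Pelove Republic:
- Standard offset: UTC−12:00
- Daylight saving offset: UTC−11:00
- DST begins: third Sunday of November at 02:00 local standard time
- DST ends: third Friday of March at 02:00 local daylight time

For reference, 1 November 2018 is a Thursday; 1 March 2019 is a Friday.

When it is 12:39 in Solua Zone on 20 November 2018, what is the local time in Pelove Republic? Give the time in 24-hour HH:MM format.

Daylight saving runs 7 October 2018 – 20 April 2019; 20 November 2018 is inside that window, so Solua Zone is at UTC−02:30.
12:39 Solua Zone + 2h30m = 15:09 UTC.
1 November 2018 is a Thursday, so the first Sunday is November 4 and the third is November 18.
1 March 2019 is a Friday, so the first Friday is March 1 and the third is March 15.
At the standard offset (UTC−12:00), 15:09 UTC − 12h = 03:09 Pelove Republic standard time.
The standard-time date in Pelove Republic, 20 November 2018, lies within the daylight-saving period (18 November 2018 – 15 March 2019), so Pelove Republic is on daylight time, UTC−11:00.
15:09 UTC − 11h = 04:09 Pelove Republic.

04:09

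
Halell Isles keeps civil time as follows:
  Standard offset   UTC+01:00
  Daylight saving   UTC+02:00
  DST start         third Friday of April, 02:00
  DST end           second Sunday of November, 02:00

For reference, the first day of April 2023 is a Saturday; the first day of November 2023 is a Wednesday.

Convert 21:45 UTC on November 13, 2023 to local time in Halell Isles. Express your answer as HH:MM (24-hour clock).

1 April 2023 is a Saturday, so the first Friday is April 7 and the third is April 21.
1 November 2023 is a Wednesday, so the first Sunday is November 5 and the second is November 12.
At the standard offset (UTC+01:00), 21:45 UTC + 1h = 22:45 Halell Isles standard time.
The standard-time date in Halell Isles, November 13, 2023, does not fall between 21 April and 12 November, so daylight saving is not in effect and Halell Isles is at UTC+01:00.
21:45 UTC + 1h = 22:45 local.

22:45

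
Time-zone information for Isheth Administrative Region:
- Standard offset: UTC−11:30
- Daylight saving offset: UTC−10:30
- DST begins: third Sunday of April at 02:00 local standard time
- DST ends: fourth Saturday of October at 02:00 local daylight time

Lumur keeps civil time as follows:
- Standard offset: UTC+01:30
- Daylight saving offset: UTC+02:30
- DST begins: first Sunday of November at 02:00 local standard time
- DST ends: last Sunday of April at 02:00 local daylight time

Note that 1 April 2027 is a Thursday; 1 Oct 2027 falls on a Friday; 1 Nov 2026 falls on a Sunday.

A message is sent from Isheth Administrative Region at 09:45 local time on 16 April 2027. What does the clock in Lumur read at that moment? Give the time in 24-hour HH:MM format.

23:45

1 April 2027 is a Thursday, so the first Sunday is April 4 and the third is April 18.
1 October 2027 is a Friday, so the first Saturday is October 2 and the fourth is October 23.
Daylight saving runs 18 April – 23 October; 16 April 2027 is outside that window, so Isheth Administrative Region is on standard time at UTC−11:30.
09:45 Isheth Administrative Region + 11h30m = 21:15 UTC.
1 November 2026 is a Sunday, so the first Sunday is November 1.
1 April 2027 is a Thursday, so Sundays fall on 4, 11, 18, 25; the last is April 25.
At the standard offset (UTC+01:30), 21:15 UTC + 1h30m = 22:45 Lumur standard time.
The standard-time date in Lumur, 16 April 2027, lies within the daylight-saving period (1 November 2026 – 25 April 2027), so Lumur is on daylight time, UTC+02:30.
21:15 UTC + 2h30m = 23:45 Lumur.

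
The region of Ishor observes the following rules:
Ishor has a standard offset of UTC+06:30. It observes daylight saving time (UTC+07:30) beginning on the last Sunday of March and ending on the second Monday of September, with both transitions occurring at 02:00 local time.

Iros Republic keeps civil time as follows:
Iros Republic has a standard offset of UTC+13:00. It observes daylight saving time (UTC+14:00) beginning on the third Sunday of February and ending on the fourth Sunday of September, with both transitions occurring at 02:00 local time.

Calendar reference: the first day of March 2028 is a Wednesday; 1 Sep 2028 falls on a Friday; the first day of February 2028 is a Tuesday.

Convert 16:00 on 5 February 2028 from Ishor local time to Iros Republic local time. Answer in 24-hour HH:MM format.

22:30

1 March 2028 is a Wednesday, so Sundays fall on 5, 12, 19, 26; the last is March 26.
1 September 2028 is a Friday, so the first Monday is September 4 and the second is September 11.
Daylight saving runs 26 March – 11 September; 5 February 2028 is outside that window, so Ishor is on standard time at UTC+06:30.
16:00 Ishor − 6h30m = 09:30 UTC.
1 February 2028 is a Tuesday, so the first Sunday is February 6 and the third is February 20.
1 September 2028 is a Friday, so the first Sunday is September 3 and the fourth is September 24.
At the standard offset (UTC+13:00), 09:30 UTC + 13h = 22:30 Iros Republic standard time.
Daylight saving runs 20 February – 24 September; the standard-time date in Iros Republic, 5 February 2028, is outside that window, so Iros Republic is on standard time at UTC+13:00.
09:30 UTC + 13h = 22:30 Iros Republic.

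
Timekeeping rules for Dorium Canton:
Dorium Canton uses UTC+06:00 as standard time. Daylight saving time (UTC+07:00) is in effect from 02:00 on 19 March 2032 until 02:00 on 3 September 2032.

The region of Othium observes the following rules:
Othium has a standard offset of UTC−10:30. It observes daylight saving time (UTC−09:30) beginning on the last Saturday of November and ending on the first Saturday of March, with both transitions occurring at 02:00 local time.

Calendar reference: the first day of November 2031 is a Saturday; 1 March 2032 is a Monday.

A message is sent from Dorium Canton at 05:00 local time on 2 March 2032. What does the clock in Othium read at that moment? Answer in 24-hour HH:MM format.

13:30

Daylight saving runs 19 March – 3 September; 2 March 2032 is outside that window, so Dorium Canton is on standard time at UTC+06:00.
05:00 Dorium Canton − 6h = 23:00 UTC (rolling into the previous day, 1 March 2032).
1 November 2031 is a Saturday, so Saturdays fall on 1, 8, 15, 22, 29; the last is November 29.
1 March 2032 is a Monday, so the first Saturday is March 6.
At the standard offset (UTC−10:30), 23:00 UTC − 10h30m = 12:30 Othium standard time.
Daylight saving runs 29 November 2031 – 6 March 2032; the standard-time date in Othium, 1 March 2032, is inside that window, so Othium is at UTC−09:30.
23:00 UTC − 9h30m = 13:30 Othium.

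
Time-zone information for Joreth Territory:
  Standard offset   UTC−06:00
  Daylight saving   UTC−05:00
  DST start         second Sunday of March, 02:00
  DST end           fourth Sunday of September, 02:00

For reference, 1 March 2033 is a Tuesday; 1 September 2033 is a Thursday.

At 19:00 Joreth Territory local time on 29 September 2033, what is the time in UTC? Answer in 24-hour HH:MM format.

1 March 2033 is a Tuesday, so the first Sunday is March 6 and the second is March 13.
1 September 2033 is a Thursday, so the first Sunday is September 4 and the fourth is September 25.
29 September 2033 does not fall between 13 March and 25 September, so daylight saving is not in effect and Joreth Territory is at UTC−06:00.
19:00 local + 6h = 01:00 UTC (rolling into the next day, 30 September 2033).

01:00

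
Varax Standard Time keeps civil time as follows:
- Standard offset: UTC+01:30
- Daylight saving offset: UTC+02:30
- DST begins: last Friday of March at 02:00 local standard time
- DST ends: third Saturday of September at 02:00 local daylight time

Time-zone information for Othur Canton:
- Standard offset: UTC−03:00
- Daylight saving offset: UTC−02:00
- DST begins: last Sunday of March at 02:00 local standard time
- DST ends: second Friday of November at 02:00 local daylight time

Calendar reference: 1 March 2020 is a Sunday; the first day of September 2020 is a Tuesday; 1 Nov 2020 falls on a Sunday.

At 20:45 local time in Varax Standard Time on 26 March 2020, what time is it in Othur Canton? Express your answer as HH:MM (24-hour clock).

16:15

1 March 2020 is a Sunday, so Fridays fall on 6, 13, 20, 27; the last is March 27.
1 September 2020 is a Tuesday, so the first Saturday is September 5 and the third is September 19.
Daylight saving runs 27 March – 19 September; 26 March 2020 is outside that window, so Varax Standard Time is on standard time at UTC+01:30.
20:45 Varax Standard Time − 1h30m = 19:15 UTC.
1 March 2020 is a Sunday, so Sundays fall on 1, 8, 15, 22, 29; the last is March 29.
1 November 2020 is a Sunday, so the first Friday is November 6 and the second is November 13.
At the standard offset (UTC−03:00), 19:15 UTC − 3h = 16:15 Othur Canton standard time.
The standard-time date in Othur Canton, 26 March 2020, is outside the daylight-saving period (29 March – 13 November), so Othur Canton is on standard time, UTC−03:00.
19:15 UTC − 3h = 16:15 Othur Canton.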